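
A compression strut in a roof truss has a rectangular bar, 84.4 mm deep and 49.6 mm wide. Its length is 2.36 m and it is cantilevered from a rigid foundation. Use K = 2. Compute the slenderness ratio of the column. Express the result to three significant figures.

λ ≈ 330

Buckling occurs about the weak axis: I_min = h·b³/12 with b = 49.6 mm (the shorter side).
I_min = 84.4×49.6³/12 = 8.582×10^5 mm⁴
A = 4.186×10^3 mm²;  r_min = √(I/A) = √(8.582×10^5/4.186×10^3) = 14.32 mm
L_e = K·L = 2 × 2.36 m = 4.720 m = 4720.0 mm
λ = L_e / r_min = 4720.0 / 14.32 = 330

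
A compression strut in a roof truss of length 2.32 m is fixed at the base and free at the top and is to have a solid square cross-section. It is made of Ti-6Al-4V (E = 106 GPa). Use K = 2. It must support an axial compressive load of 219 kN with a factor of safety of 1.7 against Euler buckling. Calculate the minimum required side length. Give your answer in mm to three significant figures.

Required P_cr = n·P = 1.7 × 219 = 372.3 kN
L_e = K·L = 2 × 2.32 = 4.640 m
Required I = P_cr·L_e²/(π²E) = 3.723×10^5 × 4.640² / (π² × 1.06×10^11) = 7.662×10^-6 m⁴
I_req = 7.662×10^6 mm⁴
Solid square: I = a⁴/12  ⇒  a = (12I)^(1/4) = (12×7.662×10^6)^(1/4) = 97.9 mm

a ≈ 97.9 mm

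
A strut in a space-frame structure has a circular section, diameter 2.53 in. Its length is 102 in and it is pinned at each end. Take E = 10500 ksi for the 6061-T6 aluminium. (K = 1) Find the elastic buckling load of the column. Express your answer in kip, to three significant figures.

P_cr ≈ 20.0 kip

I = πd⁴/64 = π×2.53⁴/64 = 2.011 in⁴
Effective length L_e = K·L = 1 × 102 = 102.0 in
P_cr = π²EI / L_e² = π² × 10500×10³ × 2.011 / 102.0² = 2.003×10^4 lb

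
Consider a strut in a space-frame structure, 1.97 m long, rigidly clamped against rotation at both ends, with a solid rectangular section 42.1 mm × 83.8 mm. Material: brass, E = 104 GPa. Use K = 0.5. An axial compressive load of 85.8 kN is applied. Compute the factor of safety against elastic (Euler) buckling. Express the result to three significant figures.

n ≈ 6.43

Buckling occurs about the weak axis: I_min = h·b³/12 with b = 42.1 mm (the shorter side).
I_min = 83.8×42.1³/12 = 5.211×10^5 mm⁴
I = 5.211×10^5 mm⁴ = 5.211×10^-7 m⁴
Effective length L_e = K·L = 0.5 × 1.97 = 0.9850 m
P_cr = π²EI / L_e² = π² × 104×10⁹ × 5.211×10^-7 / 0.9850² = 5.513×10^5 N
Factor of safety n = P_cr / P = 551.28 / 85.8 = 6.43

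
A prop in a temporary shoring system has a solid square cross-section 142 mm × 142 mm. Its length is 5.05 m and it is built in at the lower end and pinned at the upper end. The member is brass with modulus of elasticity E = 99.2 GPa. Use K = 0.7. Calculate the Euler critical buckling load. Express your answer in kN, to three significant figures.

I = a⁴/12 = 142⁴/12 = 3.388×10^7 mm⁴
I = 3.388×10^7 mm⁴ = 3.388×10^-5 m⁴
Effective length L_e = K·L = 0.7 × 5.05 = 3.535 m
P_cr = π²EI / L_e² = π² × 99.2×10⁹ × 3.388×10^-5 / 3.535² = 2.655×10^6 N

P_cr ≈ 2650 kN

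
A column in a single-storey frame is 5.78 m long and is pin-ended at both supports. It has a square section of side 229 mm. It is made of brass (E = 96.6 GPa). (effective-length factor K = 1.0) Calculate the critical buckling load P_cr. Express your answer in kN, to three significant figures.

I = a⁴/12 = 229⁴/12 = 2.292×10^8 mm⁴
I = 2.292×10^8 mm⁴ = 2.292×10^-4 m⁴
Effective length L_e = K·L = 1 × 5.78 = 5.780 m
P_cr = π²EI / L_e² = π² × 96.6×10⁹ × 2.292×10^-4 / 5.780² = 6.540×10^6 N

P_cr ≈ 6540 kN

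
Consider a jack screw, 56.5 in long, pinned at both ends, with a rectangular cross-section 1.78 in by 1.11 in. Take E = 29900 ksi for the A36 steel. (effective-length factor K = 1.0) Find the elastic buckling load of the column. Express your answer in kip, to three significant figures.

Buckling occurs about the weak axis: I_min = h·b³/12 with b = 1.11 in (the shorter side).
I_min = 1.78×1.11³/12 = 0.2029 in⁴
Effective length L_e = K·L = 1 × 56.5 = 56.50 in
P_cr = π²EI / L_e² = π² × 29900×10³ × 0.2029 / 56.50² = 1.875×10^4 lb

P_cr ≈ 18.8 kip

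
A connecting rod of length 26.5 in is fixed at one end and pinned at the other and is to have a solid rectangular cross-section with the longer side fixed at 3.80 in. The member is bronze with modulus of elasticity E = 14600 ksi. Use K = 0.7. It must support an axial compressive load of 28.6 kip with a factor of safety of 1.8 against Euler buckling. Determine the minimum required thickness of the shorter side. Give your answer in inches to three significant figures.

Required P_cr = n·P = 1.8 × 28.6 = 51.48 kip
L_e = K·L = 0.7 × 26.5 = 18.55 in
Required I = P_cr·L_e²/(π²E) = 5.148×10^4 × 18.55² / (π² × 1.46×10^7) = 0.1229 in⁴
Rectangle, weak axis: I_min = h·b³/12 with h = 3.80 in fixed  ⇒  b = (12I/h)^(1/3) = 0.729 in

b ≈ 0.729 in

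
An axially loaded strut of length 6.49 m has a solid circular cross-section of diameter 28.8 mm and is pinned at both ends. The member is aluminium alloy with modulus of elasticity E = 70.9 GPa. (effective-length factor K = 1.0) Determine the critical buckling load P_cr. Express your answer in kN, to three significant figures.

I = πd⁴/64 = π×28.8⁴/64 = 3.377×10^4 mm⁴
I = 3.377×10^4 mm⁴ = 3.377×10^-8 m⁴
Effective length L_e = K·L = 1 × 6.49 = 6.490 m
P_cr = π²EI / L_e² = π² × 70.9×10⁹ × 3.377×10^-8 / 6.490² = 561.0 N

P_cr ≈ 0.561 kN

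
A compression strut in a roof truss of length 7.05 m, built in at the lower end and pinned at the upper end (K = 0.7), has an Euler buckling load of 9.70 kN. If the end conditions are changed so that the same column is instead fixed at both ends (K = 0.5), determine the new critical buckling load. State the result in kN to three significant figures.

P_cr ≈ 19.0 kN

P_cr ∝ 1/K², so P_cr,new = P_cr,old × (K_old/K_new)² = 9.70 × (0.7/0.5)²
= 9.70 × 1.960 = 19.0 kN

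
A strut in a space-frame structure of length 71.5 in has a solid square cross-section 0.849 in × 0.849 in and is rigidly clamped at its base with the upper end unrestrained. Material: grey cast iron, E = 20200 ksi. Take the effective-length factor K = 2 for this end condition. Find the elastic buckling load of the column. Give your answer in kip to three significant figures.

P_cr ≈ 0.422 kip

I = a⁴/12 = 0.849⁴/12 = 4.330×10^-2 in⁴
Effective length L_e = K·L = 2 × 71.5 = 143.0 in
P_cr = π²EI / L_e² = π² × 20200×10³ × 4.330×10^-2 / 143.0² = 422.1 lb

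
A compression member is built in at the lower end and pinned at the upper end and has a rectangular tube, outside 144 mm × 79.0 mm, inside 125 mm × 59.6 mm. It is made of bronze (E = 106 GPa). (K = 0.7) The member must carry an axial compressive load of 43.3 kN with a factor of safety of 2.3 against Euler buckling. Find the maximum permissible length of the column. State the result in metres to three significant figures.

Weak-axis I_min = (h_o·b_o³ − h_i·b_i³)/12 with b_o = 79.0, b_i = 59.60 mm (shorter outer/inner sides).
I_min = (144×79.0³ − 125.0×59.60³)/12 = 3.711×10^6 mm⁴
I = 3.711×10^-6 m⁴
Required critical load P_cr = n·P = 2.3 × 43.3 = 99.59 kN = 9.959×10^4 N
From P_cr = π²EI/(K·L)²:  L = (1/K)·√(π²EI/P_cr) = (1/0.7)·√(π²×1.06×10^11×3.711×10^-6/9.959×10^4)
L = 8.92 m

L_max ≈ 8.92 m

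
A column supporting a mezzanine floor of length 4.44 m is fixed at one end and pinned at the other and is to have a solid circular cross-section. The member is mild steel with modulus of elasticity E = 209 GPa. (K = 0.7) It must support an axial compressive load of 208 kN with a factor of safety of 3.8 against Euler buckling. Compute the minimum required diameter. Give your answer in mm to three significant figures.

d ≈ 93.2 mm

Required P_cr = n·P = 3.8 × 208 = 790.4 kN
L_e = K·L = 0.7 × 4.44 = 3.108 m
Required I = P_cr·L_e²/(π²E) = 7.904×10^5 × 3.108² / (π² × 2.09×10^11) = 3.701×10^-6 m⁴
I_req = 3.701×10^6 mm⁴
Solid circle: I = πd⁴/64  ⇒  d = (64I/π)^(1/4) = (64×3.701×10^6/π)^(1/4) = 93.2 mm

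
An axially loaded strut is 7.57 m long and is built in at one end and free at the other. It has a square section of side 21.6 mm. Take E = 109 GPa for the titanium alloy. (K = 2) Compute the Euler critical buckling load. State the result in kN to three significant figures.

P_cr ≈ 0.0851 kN

I = a⁴/12 = 21.6⁴/12 = 1.814×10^4 mm⁴
I = 1.814×10^4 mm⁴ = 1.814×10^-8 m⁴
Effective length L_e = K·L = 2 × 7.57 = 15.14 m
P_cr = π²EI / L_e² = π² × 109×10⁹ × 1.814×10^-8 / 15.14² = 85.14 N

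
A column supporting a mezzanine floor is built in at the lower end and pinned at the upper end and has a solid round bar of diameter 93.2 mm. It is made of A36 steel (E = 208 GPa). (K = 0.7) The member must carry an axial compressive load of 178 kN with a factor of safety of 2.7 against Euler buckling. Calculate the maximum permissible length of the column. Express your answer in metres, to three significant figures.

L_max ≈ 5.68 m

I = πd⁴/64 = π×93.2⁴/64 = 3.704×10^6 mm⁴
I = 3.704×10^-6 m⁴
Required critical load P_cr = n·P = 2.7 × 178 = 480.6 kN = 4.806×10^5 N
From P_cr = π²EI/(K·L)²:  L = (1/K)·√(π²EI/P_cr) = (1/0.7)·√(π²×2.08×10^11×3.704×10^-6/4.806×10^5)
L = 5.68 m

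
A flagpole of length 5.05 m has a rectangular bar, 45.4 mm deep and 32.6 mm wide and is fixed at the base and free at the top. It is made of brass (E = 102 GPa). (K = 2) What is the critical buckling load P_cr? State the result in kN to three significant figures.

Buckling occurs about the weak axis: I_min = h·b³/12 with b = 32.6 mm (the shorter side).
I_min = 45.4×32.6³/12 = 1.311×10^5 mm⁴
I = 1.311×10^5 mm⁴ = 1.311×10^-7 m⁴
Effective length L_e = K·L = 2 × 5.05 = 10.10 m
P_cr = π²EI / L_e² = π² × 102×10⁹ × 1.311×10^-7 / 10.10² = 1.294×10^3 N

P_cr ≈ 1.29 kN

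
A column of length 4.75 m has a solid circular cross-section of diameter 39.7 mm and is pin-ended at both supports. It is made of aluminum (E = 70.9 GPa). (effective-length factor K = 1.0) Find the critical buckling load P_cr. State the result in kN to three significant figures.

P_cr ≈ 3.78 kN

I = πd⁴/64 = π×39.7⁴/64 = 1.219×10^5 mm⁴
I = 1.219×10^5 mm⁴ = 1.219×10^-7 m⁴
Effective length L_e = K·L = 1 × 4.75 = 4.750 m
P_cr = π²EI / L_e² = π² × 70.9×10⁹ × 1.219×10^-7 / 4.750² = 3.782×10^3 N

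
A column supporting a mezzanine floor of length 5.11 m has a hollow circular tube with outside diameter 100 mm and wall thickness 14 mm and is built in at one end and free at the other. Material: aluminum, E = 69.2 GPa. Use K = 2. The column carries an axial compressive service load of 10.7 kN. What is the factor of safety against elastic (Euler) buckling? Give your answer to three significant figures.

n ≈ 2.19

Inner diameter d_i = 100 − 2×14 = 72.00 mm
I = π(d_o⁴ − d_i⁴)/64 = π(100⁴ − 72.00⁴)/64 = 3.590×10^6 mm⁴
I = 3.590×10^6 mm⁴ = 3.590×10^-6 m⁴
Effective length L_e = K·L = 2 × 5.11 = 10.22 m
P_cr = π²EI / L_e² = π² × 69.2×10⁹ × 3.590×10^-6 / 10.22² = 2.347×10^4 N
Factor of safety n = P_cr / P = 23.472 / 10.7 = 2.19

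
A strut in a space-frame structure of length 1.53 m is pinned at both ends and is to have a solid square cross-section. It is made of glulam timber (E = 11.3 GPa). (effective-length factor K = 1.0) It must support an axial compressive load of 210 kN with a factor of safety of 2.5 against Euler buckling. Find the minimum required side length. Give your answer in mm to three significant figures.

Required P_cr = n·P = 2.5 × 210 = 525.0 kN
L_e = K·L = 1 × 1.53 = 1.530 m
Required I = P_cr·L_e²/(π²E) = 5.250×10^5 × 1.530² / (π² × 1.13×10^10) = 1.102×10^-5 m⁴
I_req = 1.102×10^7 mm⁴
Solid square: I = a⁴/12  ⇒  a = (12I)^(1/4) = (12×1.102×10^7)^(1/4) = 107 mm

a ≈ 107 mm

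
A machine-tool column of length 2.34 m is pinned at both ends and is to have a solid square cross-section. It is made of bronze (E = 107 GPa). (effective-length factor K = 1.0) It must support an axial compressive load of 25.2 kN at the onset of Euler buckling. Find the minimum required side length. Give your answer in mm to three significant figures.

a ≈ 35.4 mm

L_e = K·L = 1 × 2.34 = 2.340 m
Required I = P_cr·L_e²/(π²E) = 2.520×10^4 × 2.340² / (π² × 1.07×10^11) = 1.307×10^-7 m⁴
I_req = 1.307×10^5 mm⁴
Solid square: I = a⁴/12  ⇒  a = (12I)^(1/4) = (12×1.307×10^5)^(1/4) = 35.4 mm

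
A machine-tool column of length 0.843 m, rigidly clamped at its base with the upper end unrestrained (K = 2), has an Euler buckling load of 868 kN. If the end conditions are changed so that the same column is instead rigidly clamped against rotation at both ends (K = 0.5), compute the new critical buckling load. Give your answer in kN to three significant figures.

P_cr ∝ 1/K², so P_cr,new = P_cr,old × (K_old/K_new)² = 868 × (2/0.5)²
= 868 × 16.00 = 13900 kN

P_cr ≈ 13900 kN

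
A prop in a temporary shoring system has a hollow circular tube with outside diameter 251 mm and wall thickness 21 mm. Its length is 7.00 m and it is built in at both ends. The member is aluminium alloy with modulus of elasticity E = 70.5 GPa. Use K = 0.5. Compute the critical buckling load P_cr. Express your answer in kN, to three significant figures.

Inner diameter d_i = 251 − 2×21 = 209.0 mm
I = π(d_o⁴ − d_i⁴)/64 = π(251⁴ − 209.0⁴)/64 = 1.012×10^8 mm⁴
I = 1.012×10^8 mm⁴ = 1.012×10^-4 m⁴
Effective length L_e = K·L = 0.5 × 7.00 = 3.500 m
P_cr = π²EI / L_e² = π² × 70.5×10⁹ × 1.012×10^-4 / 3.500² = 5.747×10^6 N

P_cr ≈ 5750 kN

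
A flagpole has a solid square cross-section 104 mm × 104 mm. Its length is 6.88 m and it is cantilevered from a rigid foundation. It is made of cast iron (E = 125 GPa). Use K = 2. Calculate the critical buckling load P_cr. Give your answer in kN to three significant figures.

P_cr ≈ 63.5 kN

I = a⁴/12 = 104⁴/12 = 9.749×10^6 mm⁴
I = 9.749×10^6 mm⁴ = 9.749×10^-6 m⁴
Effective length L_e = K·L = 2 × 6.88 = 13.76 m
P_cr = π²EI / L_e² = π² × 125×10⁹ × 9.749×10^-6 / 13.76² = 6.352×10^4 N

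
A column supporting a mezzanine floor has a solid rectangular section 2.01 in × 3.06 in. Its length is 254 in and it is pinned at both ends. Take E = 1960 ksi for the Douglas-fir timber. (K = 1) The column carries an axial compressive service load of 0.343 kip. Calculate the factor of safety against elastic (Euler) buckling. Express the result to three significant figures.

n ≈ 1.81

Buckling occurs about the weak axis: I_min = h·b³/12 with b = 2.01 in (the shorter side).
I_min = 3.06×2.01³/12 = 2.071 in⁴
Effective length L_e = K·L = 1 × 254 = 254.0 in
P_cr = π²EI / L_e² = π² × 1960×10³ × 2.071 / 254.0² = 620.9 lb
Factor of safety n = P_cr / P = 0.62089 / 0.343 = 1.81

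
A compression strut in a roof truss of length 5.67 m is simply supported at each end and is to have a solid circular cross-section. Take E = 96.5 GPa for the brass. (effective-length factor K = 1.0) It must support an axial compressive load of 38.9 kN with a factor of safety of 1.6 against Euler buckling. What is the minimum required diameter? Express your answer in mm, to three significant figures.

Required P_cr = n·P = 1.6 × 38.9 = 62.24 kN
L_e = K·L = 1 × 5.67 = 5.670 m
Required I = P_cr·L_e²/(π²E) = 6.224×10^4 × 5.670² / (π² × 9.65×10^10) = 2.101×10^-6 m⁴
I_req = 2.101×10^6 mm⁴
Solid circle: I = πd⁴/64  ⇒  d = (64I/π)^(1/4) = (64×2.101×10^6/π)^(1/4) = 80.9 mm

d ≈ 80.9 mm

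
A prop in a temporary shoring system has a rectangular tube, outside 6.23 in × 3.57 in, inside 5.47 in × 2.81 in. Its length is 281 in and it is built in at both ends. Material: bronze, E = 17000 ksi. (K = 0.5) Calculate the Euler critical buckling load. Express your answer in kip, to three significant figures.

Weak-axis I_min = (h_o·b_o³ − h_i·b_i³)/12 with b_o = 3.57, b_i = 2.810 in (shorter outer/inner sides).
I_min = (6.23×3.57³ − 5.470×2.810³)/12 = 13.51 in⁴
Effective length L_e = K·L = 0.5 × 281 = 140.5 in
P_cr = π²EI / L_e² = π² × 17000×10³ × 13.51 / 140.5² = 1.148×10^5 lb

P_cr ≈ 115 kip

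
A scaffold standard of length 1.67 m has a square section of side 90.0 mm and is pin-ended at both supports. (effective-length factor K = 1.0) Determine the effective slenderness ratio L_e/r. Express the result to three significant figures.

For a square r = a/√12 = 90.0/√12 = 25.98 mm
L_e = K·L = 1 × 1.67 m = 1.670 m = 1670.0 mm
λ = L_e / r_min = 1670.0 / 25.98 = 64.3

λ ≈ 64.3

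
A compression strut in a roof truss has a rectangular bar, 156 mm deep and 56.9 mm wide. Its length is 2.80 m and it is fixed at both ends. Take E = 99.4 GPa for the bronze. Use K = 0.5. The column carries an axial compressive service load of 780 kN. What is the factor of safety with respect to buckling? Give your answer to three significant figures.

n ≈ 1.54

Buckling occurs about the weak axis: I_min = h·b³/12 with b = 56.9 mm (the shorter side).
I_min = 156×56.9³/12 = 2.395×10^6 mm⁴
I = 2.395×10^6 mm⁴ = 2.395×10^-6 m⁴
Effective length L_e = K·L = 0.5 × 2.80 = 1.400 m
P_cr = π²EI / L_e² = π² × 99.4×10⁹ × 2.395×10^-6 / 1.400² = 1.199×10^6 N
Factor of safety n = P_cr / P = 1198.7 / 780 = 1.54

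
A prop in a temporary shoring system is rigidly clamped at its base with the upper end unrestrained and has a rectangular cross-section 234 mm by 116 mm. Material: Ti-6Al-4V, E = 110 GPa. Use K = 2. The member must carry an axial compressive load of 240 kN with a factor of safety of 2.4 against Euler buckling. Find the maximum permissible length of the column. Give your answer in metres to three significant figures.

Buckling occurs about the weak axis: I_min = h·b³/12 with b = 116 mm (the shorter side).
I_min = 234×116³/12 = 3.044×10^7 mm⁴
I = 3.044×10^-5 m⁴
Required critical load P_cr = n·P = 2.4 × 240 = 576.0 kN = 5.760×10^5 N
From P_cr = π²EI/(K·L)²:  L = (1/K)·√(π²EI/P_cr) = (1/2)·√(π²×1.10×10^11×3.044×10^-5/5.760×10^5)
L = 3.79 m

L_max ≈ 3.79 m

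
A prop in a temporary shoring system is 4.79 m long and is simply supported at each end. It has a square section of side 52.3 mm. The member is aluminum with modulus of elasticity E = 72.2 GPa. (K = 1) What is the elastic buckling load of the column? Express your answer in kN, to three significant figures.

P_cr ≈ 19.4 kN

I = a⁴/12 = 52.3⁴/12 = 6.235×10^5 mm⁴
I = 6.235×10^5 mm⁴ = 6.235×10^-7 m⁴
Effective length L_e = K·L = 1 × 4.79 = 4.790 m
P_cr = π²EI / L_e² = π² × 72.2×10⁹ × 6.235×10^-7 / 4.790² = 1.936×10^4 N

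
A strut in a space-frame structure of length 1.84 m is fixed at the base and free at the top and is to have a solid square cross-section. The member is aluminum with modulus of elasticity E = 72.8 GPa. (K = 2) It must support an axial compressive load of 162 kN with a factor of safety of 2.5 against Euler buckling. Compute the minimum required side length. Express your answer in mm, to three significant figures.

Required P_cr = n·P = 2.5 × 162 = 405.0 kN
L_e = K·L = 2 × 1.84 = 3.680 m
Required I = P_cr·L_e²/(π²E) = 4.050×10^5 × 3.680² / (π² × 7.28×10^10) = 7.633×10^-6 m⁴
I_req = 7.633×10^6 mm⁴
Solid square: I = a⁴/12  ⇒  a = (12I)^(1/4) = (12×7.633×10^6)^(1/4) = 97.8 mm

a ≈ 97.8 mm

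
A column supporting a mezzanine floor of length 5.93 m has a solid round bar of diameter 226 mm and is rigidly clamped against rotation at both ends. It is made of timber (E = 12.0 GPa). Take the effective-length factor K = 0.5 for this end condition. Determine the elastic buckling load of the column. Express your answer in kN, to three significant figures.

I = πd⁴/64 = π×226⁴/64 = 1.281×10^8 mm⁴
I = 1.281×10^8 mm⁴ = 1.281×10^-4 m⁴
Effective length L_e = K·L = 0.5 × 5.93 = 2.965 m
P_cr = π²EI / L_e² = π² × 12.0×10⁹ × 1.281×10^-4 / 2.965² = 1.725×10^6 N

P_cr ≈ 1730 kN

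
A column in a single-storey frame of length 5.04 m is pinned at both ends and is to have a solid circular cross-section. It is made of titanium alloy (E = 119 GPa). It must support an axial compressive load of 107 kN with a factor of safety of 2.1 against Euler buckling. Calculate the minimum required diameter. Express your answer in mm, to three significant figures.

d ≈ 99.7 mm

Required P_cr = n·P = 2.1 × 107 = 224.7 kN
L_e = K·L = 1 × 5.04 = 5.040 m
Required I = P_cr·L_e²/(π²E) = 2.247×10^5 × 5.040² / (π² × 1.19×10^11) = 4.860×10^-6 m⁴
I_req = 4.860×10^6 mm⁴
Solid circle: I = πd⁴/64  ⇒  d = (64I/π)^(1/4) = (64×4.860×10^6/π)^(1/4) = 99.7 mm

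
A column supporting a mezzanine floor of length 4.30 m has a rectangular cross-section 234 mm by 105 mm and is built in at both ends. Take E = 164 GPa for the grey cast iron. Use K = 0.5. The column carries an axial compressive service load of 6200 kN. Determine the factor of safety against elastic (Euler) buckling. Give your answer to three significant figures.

n ≈ 1.27

Buckling occurs about the weak axis: I_min = h·b³/12 with b = 105 mm (the shorter side).
I_min = 234×105³/12 = 2.257×10^7 mm⁴
I = 2.257×10^7 mm⁴ = 2.257×10^-5 m⁴
Effective length L_e = K·L = 0.5 × 4.30 = 2.150 m
P_cr = π²EI / L_e² = π² × 164×10⁹ × 2.257×10^-5 / 2.150² = 7.904×10^6 N
Factor of safety n = P_cr / P = 7904.4 / 6200 = 1.27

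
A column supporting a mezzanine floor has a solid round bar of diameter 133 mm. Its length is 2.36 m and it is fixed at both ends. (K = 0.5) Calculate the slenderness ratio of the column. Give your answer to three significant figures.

λ ≈ 35.5

For a solid circle r = d/4 = 133/4 = 33.25 mm
L_e = K·L = 0.5 × 2.36 m = 1.180 m = 1180.0 mm
λ = L_e / r_min = 1180.0 / 33.25 = 35.5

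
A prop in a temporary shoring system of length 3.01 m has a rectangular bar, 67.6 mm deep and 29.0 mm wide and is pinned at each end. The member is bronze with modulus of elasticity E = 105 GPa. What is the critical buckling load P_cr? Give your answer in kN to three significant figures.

Buckling occurs about the weak axis: I_min = h·b³/12 with b = 29.0 mm (the shorter side).
I_min = 67.6×29.0³/12 = 1.374×10^5 mm⁴
I = 1.374×10^5 mm⁴ = 1.374×10^-7 m⁴
Effective length L_e = K·L = 1 × 3.01 = 3.010 m
P_cr = π²EI / L_e² = π² × 105×10⁹ × 1.374×10^-7 / 3.010² = 1.572×10^4 N

P_cr ≈ 15.7 kN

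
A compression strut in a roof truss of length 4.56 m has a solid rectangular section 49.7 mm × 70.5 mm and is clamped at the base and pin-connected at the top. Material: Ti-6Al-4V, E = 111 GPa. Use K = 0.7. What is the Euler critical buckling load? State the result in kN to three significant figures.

Buckling occurs about the weak axis: I_min = h·b³/12 with b = 49.7 mm (the shorter side).
I_min = 70.5×49.7³/12 = 7.212×10^5 mm⁴
I = 7.212×10^5 mm⁴ = 7.212×10^-7 m⁴
Effective length L_e = K·L = 0.7 × 4.56 = 3.192 m
P_cr = π²EI / L_e² = π² × 111×10⁹ × 7.212×10^-7 / 3.192² = 7.755×10^4 N

P_cr ≈ 77.5 kN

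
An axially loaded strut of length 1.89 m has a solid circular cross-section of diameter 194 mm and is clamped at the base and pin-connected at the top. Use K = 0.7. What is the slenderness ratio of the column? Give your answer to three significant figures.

λ ≈ 27.3

I = πd⁴/64 = π×194⁴/64 = 6.953×10^7 mm⁴
A = 2.956×10^4 mm²;  r_min = √(I/A) = √(6.953×10^7/2.956×10^4) = 48.50 mm
L_e = K·L = 0.7 × 1.89 m = 1.323 m = 1323.0 mm
λ = L_e / r_min = 1323.0 / 48.50 = 27.3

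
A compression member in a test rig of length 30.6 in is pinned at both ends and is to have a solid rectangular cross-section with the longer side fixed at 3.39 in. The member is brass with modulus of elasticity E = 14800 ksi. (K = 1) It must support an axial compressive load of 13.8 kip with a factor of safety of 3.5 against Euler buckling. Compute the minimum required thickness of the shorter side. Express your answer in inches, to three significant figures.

b ≈ 1.03 in

Required P_cr = n·P = 3.5 × 13.8 = 48.30 kip
L_e = K·L = 1 × 30.6 = 30.60 in
Required I = P_cr·L_e²/(π²E) = 4.830×10^4 × 30.60² / (π² × 1.48×10^7) = 0.3096 in⁴
Rectangle, weak axis: I_min = h·b³/12 with h = 3.39 in fixed  ⇒  b = (12I/h)^(1/3) = 1.03 in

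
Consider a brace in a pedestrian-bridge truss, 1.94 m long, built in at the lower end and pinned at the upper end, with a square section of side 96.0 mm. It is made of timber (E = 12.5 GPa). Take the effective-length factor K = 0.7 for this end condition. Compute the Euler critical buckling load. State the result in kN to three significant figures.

P_cr ≈ 473 kN

I = a⁴/12 = 96.0⁴/12 = 7.078×10^6 mm⁴
I = 7.078×10^6 mm⁴ = 7.078×10^-6 m⁴
Effective length L_e = K·L = 0.7 × 1.94 = 1.358 m
P_cr = π²EI / L_e² = π² × 12.5×10⁹ × 7.078×10^-6 / 1.358² = 4.735×10^5 N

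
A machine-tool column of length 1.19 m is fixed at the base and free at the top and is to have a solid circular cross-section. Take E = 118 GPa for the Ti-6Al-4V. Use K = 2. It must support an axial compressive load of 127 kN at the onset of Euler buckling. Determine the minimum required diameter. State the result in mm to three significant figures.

L_e = K·L = 2 × 1.19 = 2.380 m
Required I = P_cr·L_e²/(π²E) = 1.270×10^5 × 2.380² / (π² × 1.18×10^11) = 6.177×10^-7 m⁴
I_req = 6.177×10^5 mm⁴
Solid circle: I = πd⁴/64  ⇒  d = (64I/π)^(1/4) = (64×6.177×10^5/π)^(1/4) = 59.6 mm

d ≈ 59.6 mm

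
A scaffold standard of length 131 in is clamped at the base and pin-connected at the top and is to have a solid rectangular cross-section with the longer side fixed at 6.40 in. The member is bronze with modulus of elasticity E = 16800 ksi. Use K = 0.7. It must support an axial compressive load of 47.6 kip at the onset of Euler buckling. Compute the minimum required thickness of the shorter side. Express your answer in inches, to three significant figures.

L_e = K·L = 0.7 × 131 = 91.70 in
Required I = P_cr·L_e²/(π²E) = 4.760×10^4 × 91.70² / (π² × 1.68×10^7) = 2.414 in⁴
Rectangle, weak axis: I_min = h·b³/12 with h = 6.40 in fixed  ⇒  b = (12I/h)^(1/3) = 1.65 in

b ≈ 1.65 in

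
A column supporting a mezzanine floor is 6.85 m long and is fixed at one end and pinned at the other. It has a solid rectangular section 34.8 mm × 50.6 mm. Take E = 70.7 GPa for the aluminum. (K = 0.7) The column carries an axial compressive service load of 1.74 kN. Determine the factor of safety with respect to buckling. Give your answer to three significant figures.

n ≈ 3.10

Buckling occurs about the weak axis: I_min = h·b³/12 with b = 34.8 mm (the shorter side).
I_min = 50.6×34.8³/12 = 1.777×10^5 mm⁴
I = 1.777×10^5 mm⁴ = 1.777×10^-7 m⁴
Effective length L_e = K·L = 0.7 × 6.85 = 4.795 m
P_cr = π²EI / L_e² = π² × 70.7×10⁹ × 1.777×10^-7 / 4.795² = 5.393×10^3 N
Factor of safety n = P_cr / P = 5.3932 / 1.74 = 3.10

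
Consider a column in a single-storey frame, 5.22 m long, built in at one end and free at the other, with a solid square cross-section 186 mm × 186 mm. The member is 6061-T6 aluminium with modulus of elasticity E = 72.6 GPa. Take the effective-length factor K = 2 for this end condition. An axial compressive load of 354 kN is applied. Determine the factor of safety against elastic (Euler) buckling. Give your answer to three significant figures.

I = a⁴/12 = 186⁴/12 = 9.974×10^7 mm⁴
I = 9.974×10^7 mm⁴ = 9.974×10^-5 m⁴
Effective length L_e = K·L = 2 × 5.22 = 10.44 m
P_cr = π²EI / L_e² = π² × 72.6×10⁹ × 9.974×10^-5 / 10.44² = 6.557×10^5 N
Factor of safety n = P_cr / P = 655.70 / 354 = 1.85

n ≈ 1.85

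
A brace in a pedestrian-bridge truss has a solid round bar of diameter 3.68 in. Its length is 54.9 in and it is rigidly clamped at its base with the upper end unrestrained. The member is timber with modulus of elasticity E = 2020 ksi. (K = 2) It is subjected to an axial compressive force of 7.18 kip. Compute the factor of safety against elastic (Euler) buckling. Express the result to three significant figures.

I = πd⁴/64 = π×3.68⁴/64 = 9.002 in⁴
Effective length L_e = K·L = 2 × 54.9 = 109.8 in
P_cr = π²EI / L_e² = π² × 2020×10³ × 9.002 / 109.8² = 1.489×10^4 lb
Factor of safety n = P_cr / P = 14.887 / 7.18 = 2.07

n ≈ 2.07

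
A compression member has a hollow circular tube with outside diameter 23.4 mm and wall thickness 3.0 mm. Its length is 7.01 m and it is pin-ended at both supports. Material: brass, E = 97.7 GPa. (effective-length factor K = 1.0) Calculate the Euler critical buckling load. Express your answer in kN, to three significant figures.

Inner diameter d_i = 23.4 − 2×3.0 = 17.40 mm
I = π(d_o⁴ − d_i⁴)/64 = π(23.4⁴ − 17.40⁴)/64 = 1.022×10^4 mm⁴
I = 1.022×10^4 mm⁴ = 1.022×10^-8 m⁴
Effective length L_e = K·L = 1 × 7.01 = 7.010 m
P_cr = π²EI / L_e² = π² × 97.7×10⁹ × 1.022×10^-8 / 7.010² = 200.5 N

P_cr ≈ 0.201 kN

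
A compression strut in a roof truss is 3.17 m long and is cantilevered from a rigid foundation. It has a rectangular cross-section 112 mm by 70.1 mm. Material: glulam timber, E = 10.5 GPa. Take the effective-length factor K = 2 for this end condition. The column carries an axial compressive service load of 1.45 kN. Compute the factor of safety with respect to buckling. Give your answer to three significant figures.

n ≈ 5.72

Buckling occurs about the weak axis: I_min = h·b³/12 with b = 70.1 mm (the shorter side).
I_min = 112×70.1³/12 = 3.215×10^6 mm⁴
I = 3.215×10^6 mm⁴ = 3.215×10^-6 m⁴
Effective length L_e = K·L = 2 × 3.17 = 6.340 m
P_cr = π²EI / L_e² = π² × 10.5×10⁹ × 3.215×10^-6 / 6.340² = 8.289×10^3 N
Factor of safety n = P_cr / P = 8.2890 / 1.45 = 5.72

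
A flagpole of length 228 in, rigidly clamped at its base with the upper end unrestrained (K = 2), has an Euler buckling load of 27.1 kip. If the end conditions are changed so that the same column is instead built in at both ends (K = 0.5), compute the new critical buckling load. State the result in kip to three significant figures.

P_cr ∝ 1/K², so P_cr,new = P_cr,old × (K_old/K_new)² = 27.1 × (2/0.5)²
= 27.1 × 16.00 = 434 kip

P_cr ≈ 434 kip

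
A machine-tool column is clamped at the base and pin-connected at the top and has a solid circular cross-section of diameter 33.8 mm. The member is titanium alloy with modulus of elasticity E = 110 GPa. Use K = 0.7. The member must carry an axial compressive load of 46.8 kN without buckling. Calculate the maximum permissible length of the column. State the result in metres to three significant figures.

I = πd⁴/64 = π×33.8⁴/64 = 6.407×10^4 mm⁴
I = 6.407×10^-8 m⁴
At the buckling limit P_cr = P = 4.680×10^4 N
From P_cr = π²EI/(K·L)²:  L = (1/K)·√(π²EI/P_cr) = (1/0.7)·√(π²×1.10×10^11×6.407×10^-8/4.680×10^4)
L = 1.74 m

L_max ≈ 1.74 m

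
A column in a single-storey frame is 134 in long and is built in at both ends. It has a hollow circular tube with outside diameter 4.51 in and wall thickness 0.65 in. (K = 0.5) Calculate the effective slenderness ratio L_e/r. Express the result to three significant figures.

Inner diameter d_i = 4.51 − 2×0.65 = 3.210 in
I = π(d_o⁴ − d_i⁴)/64 = π(4.51⁴ − 3.210⁴)/64 = 15.10 in⁴
A = 7.882 in²;  r_min = √(I/A) = √(15.10/7.882) = 1.384 in
L_e = K·L = 0.5 × 134 = 67.00 in
λ = L_e / r_min = 67.000 / 1.384 = 48.4

λ ≈ 48.4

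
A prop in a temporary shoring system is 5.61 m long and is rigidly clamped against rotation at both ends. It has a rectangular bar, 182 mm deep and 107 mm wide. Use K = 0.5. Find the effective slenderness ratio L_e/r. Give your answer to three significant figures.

For a rectangle r_min = b/√12 = 107/√12 = 30.89 mm
L_e = K·L = 0.5 × 5.61 m = 2.805 m = 2805.0 mm
λ = L_e / r_min = 2805.0 / 30.89 = 90.8

λ ≈ 90.8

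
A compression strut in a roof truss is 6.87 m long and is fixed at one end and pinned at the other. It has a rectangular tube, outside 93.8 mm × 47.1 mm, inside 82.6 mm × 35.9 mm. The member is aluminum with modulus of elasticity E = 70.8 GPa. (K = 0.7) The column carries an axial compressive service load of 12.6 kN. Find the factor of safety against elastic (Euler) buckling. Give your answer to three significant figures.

Weak-axis I_min = (h_o·b_o³ − h_i·b_i³)/12 with b_o = 47.1, b_i = 35.90 mm (shorter outer/inner sides).
I_min = (93.8×47.1³ − 82.60×35.90³)/12 = 4.983×10^5 mm⁴
I = 4.983×10^5 mm⁴ = 4.983×10^-7 m⁴
Effective length L_e = K·L = 0.7 × 6.87 = 4.809 m
P_cr = π²EI / L_e² = π² × 70.8×10⁹ × 4.983×10^-7 / 4.809² = 1.505×10^4 N
Factor of safety n = P_cr / P = 15.055 / 12.6 = 1.19

n ≈ 1.19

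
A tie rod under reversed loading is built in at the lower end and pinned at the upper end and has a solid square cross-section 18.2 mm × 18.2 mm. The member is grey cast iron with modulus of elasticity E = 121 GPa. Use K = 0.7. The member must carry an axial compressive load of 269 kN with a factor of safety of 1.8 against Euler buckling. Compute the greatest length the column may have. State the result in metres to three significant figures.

I = a⁴/12 = 18.2⁴/12 = 9.143×10^3 mm⁴
I = 9.143×10^-9 m⁴
Required critical load P_cr = n·P = 1.8 × 269 = 484.2 kN = 4.842×10^5 N
From P_cr = π²EI/(K·L)²:  L = (1/K)·√(π²EI/P_cr) = (1/0.7)·√(π²×1.21×10^11×9.143×10^-9/4.842×10^5)
L = 0.215 m

L_max ≈ 0.215 m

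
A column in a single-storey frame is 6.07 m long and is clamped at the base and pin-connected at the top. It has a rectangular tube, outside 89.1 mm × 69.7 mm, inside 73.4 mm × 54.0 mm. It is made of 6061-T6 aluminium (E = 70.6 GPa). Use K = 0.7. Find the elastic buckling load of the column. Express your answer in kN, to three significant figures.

P_cr ≈ 59.9 kN

Weak-axis I_min = (h_o·b_o³ − h_i·b_i³)/12 with b_o = 69.7, b_i = 54.00 mm (shorter outer/inner sides).
I_min = (89.1×69.7³ − 73.40×54.00³)/12 = 1.551×10^6 mm⁴
I = 1.551×10^6 mm⁴ = 1.551×10^-6 m⁴
Effective length L_e = K·L = 0.7 × 6.07 = 4.249 m
P_cr = π²EI / L_e² = π² × 70.6×10⁹ × 1.551×10^-6 / 4.249² = 5.986×10^4 N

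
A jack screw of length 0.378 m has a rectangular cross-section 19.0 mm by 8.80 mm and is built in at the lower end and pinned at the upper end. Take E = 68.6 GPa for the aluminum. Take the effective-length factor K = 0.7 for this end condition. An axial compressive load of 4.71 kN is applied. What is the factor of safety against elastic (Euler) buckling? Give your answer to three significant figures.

Buckling occurs about the weak axis: I_min = h·b³/12 with b = 8.80 mm (the shorter side).
I_min = 19.0×8.80³/12 = 1.079×10^3 mm⁴
I = 1.079×10^3 mm⁴ = 1.079×10^-9 m⁴
Effective length L_e = K·L = 0.7 × 0.378 = 0.2646 m
P_cr = π²EI / L_e² = π² × 68.6×10⁹ × 1.079×10^-9 / 0.2646² = 1.043×10^4 N
Factor of safety n = P_cr / P = 10.434 / 4.71 = 2.22

n ≈ 2.22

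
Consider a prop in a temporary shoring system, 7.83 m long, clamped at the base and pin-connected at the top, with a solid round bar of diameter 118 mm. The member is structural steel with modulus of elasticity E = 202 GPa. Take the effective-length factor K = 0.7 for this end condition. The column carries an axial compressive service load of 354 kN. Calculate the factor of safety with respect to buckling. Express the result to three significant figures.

n ≈ 1.78

I = πd⁴/64 = π×118⁴/64 = 9.517×10^6 mm⁴
I = 9.517×10^6 mm⁴ = 9.517×10^-6 m⁴
Effective length L_e = K·L = 0.7 × 7.83 = 5.481 m
P_cr = π²EI / L_e² = π² × 202×10⁹ × 9.517×10^-6 / 5.481² = 6.316×10^5 N
Factor of safety n = P_cr / P = 631.58 / 354 = 1.78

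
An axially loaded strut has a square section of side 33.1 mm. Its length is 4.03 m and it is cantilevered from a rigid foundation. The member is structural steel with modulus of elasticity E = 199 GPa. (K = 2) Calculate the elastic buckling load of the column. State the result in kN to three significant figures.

P_cr ≈ 3.02 kN

I = a⁴/12 = 33.1⁴/12 = 1.000×10^5 mm⁴
I = 1.000×10^5 mm⁴ = 1.000×10^-7 m⁴
Effective length L_e = K·L = 2 × 4.03 = 8.060 m
P_cr = π²EI / L_e² = π² × 199×10⁹ × 1.000×10^-7 / 8.060² = 3.024×10^3 N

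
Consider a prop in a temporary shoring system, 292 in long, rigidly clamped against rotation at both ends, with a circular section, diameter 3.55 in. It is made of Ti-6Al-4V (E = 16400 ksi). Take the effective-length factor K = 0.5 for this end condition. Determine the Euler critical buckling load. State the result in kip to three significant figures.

I = πd⁴/64 = π×3.55⁴/64 = 7.796 in⁴
Effective length L_e = K·L = 0.5 × 292 = 146.0 in
P_cr = π²EI / L_e² = π² × 16400×10³ × 7.796 / 146.0² = 5.920×10^4 lb

P_cr ≈ 59.2 kip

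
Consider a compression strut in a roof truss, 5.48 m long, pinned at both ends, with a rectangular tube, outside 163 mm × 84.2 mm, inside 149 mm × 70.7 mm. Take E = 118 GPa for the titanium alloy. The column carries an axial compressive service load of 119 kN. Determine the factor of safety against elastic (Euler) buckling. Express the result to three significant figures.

Weak-axis I_min = (h_o·b_o³ − h_i·b_i³)/12 with b_o = 84.2, b_i = 70.70 mm (shorter outer/inner sides).
I_min = (163×84.2³ − 149.0×70.70³)/12 = 3.721×10^6 mm⁴
I = 3.721×10^6 mm⁴ = 3.721×10^-6 m⁴
Effective length L_e = K·L = 1 × 5.48 = 5.480 m
P_cr = π²EI / L_e² = π² × 118×10⁹ × 3.721×10^-6 / 5.480² = 1.443×10^5 N
Factor of safety n = P_cr / P = 144.29 / 119 = 1.21

n ≈ 1.21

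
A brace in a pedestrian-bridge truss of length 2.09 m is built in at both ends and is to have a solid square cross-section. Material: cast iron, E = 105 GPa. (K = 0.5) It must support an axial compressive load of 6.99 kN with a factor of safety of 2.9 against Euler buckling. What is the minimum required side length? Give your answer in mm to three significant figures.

a ≈ 22.5 mm

Required P_cr = n·P = 2.9 × 6.99 = 20.27 kN
L_e = K·L = 0.5 × 2.09 = 1.045 m
Required I = P_cr·L_e²/(π²E) = 2.027×10^4 × 1.045² / (π² × 1.05×10^11) = 2.136×10^-8 m⁴
I_req = 2.136×10^4 mm⁴
Solid square: I = a⁴/12  ⇒  a = (12I)^(1/4) = (12×2.136×10^4)^(1/4) = 22.5 mm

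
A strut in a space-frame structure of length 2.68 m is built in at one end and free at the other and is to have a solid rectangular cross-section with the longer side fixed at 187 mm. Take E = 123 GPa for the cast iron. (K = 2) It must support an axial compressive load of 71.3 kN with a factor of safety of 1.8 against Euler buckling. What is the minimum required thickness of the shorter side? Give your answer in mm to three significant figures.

Required P_cr = n·P = 1.8 × 71.3 = 128.3 kN
L_e = K·L = 2 × 2.68 = 5.360 m
Required I = P_cr·L_e²/(π²E) = 1.283×10^5 × 5.360² / (π² × 1.23×10^11) = 3.037×10^-6 m⁴
I_req = 3.037×10^6 mm⁴
Rectangle, weak axis: I_min = h·b³/12 with h = 187 mm fixed  ⇒  b = (12I/h)^(1/3) = 58.0 mm

b ≈ 58.0 mm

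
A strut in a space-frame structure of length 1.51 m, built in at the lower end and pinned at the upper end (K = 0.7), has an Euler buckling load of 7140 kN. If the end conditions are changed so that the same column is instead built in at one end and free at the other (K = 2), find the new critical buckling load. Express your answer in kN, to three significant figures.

P_cr ≈ 875 kN

P_cr ∝ 1/K², so P_cr,new = P_cr,old × (K_old/K_new)² = 7140 × (0.7/2)²
= 7140 × 0.1225 = 875 kN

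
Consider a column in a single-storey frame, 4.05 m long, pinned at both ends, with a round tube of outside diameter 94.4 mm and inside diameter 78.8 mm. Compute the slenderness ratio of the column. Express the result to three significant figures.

d_o = 94.4 mm, d_i = 78.8 mm
I = π(d_o⁴ − d_i⁴)/64 = π(94.4⁴ − 78.80⁴)/64 = 2.005×10^6 mm⁴
A = 2.122×10^3 mm²;  r_min = √(I/A) = √(2.005×10^6/2.122×10^3) = 30.74 mm
L_e = K·L = 1 × 4.05 m = 4.050 m = 4050.0 mm
λ = L_e / r_min = 4050.0 / 30.74 = 132

λ ≈ 132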